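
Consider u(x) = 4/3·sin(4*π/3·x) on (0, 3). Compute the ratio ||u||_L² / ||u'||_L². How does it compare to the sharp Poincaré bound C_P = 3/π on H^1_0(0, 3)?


||u||_L² / ||u'||_L² = 3/(4*π) < C_P = 3/π.

u(x) = 4/3·sin(4*π/3·x), so u'(x) = 16*π*cos(4*π*x/3)/9.
Writing u(x) = A·sin(kπx/L) with A = 4/3 and k = 4, use ∫_0^L sin²(kπx/L) dx = L/2 and ∫_0^L cos²(kπx/L) dx = L/2.
u² = 16/9·sin²(4*π/3·x) and (u')² = 256*π^2/81·cos²(4*π/3·x), and each of sin², cos² integrates to L/2 = 3/2 over (0, 3).
∫_0^3 u² dx = 8/3, so ||u||_L² = 2*sqrt(6)/3.
∫_0^3 (u')² dx = 128*π^2/27, so ||u'||_L² = 8*sqrt(6)*π/9.
Ratio ||u||_L² / ||u'||_L² = 3/(4*π).
Sharp Poincaré constant on H^1_0(0, 3) is C_P = L/π = 3/π, achieved by sin(π/3·x).
This is the k = 4 harmonic; the ratio L/(kπ) is strictly less than C_P = L/π, consistent with the sharp inequality ||u||_L² ≤ C_P ||u'||_L².


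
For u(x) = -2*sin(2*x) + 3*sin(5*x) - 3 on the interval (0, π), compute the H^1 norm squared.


||u||_{H^1(0,π)}^2 = -36/5 + 136*π

u'(x) = -4*cos(2*x) + 15*cos(5*x).
Expand u² and (u')² and integrate term by term on (0, π), using: for integers n ≥ 1, ∫_0^π sin²(nx) dx = ∫_0^π cos²(nx) dx = π/2; for n ≠ n', ∫_0^π sin(nx)sin(n'x) dx = ∫_0^π cos(nx)cos(n'x) dx = 0; and by product-to-sum, ∫_0^π sin(nx)cos(n'x) dx = ½∫_0^π [sin((n+n')x) + sin((n−n')x)] dx, which is 0 when n+n' is even and 2n/(n²−n'²) when n+n' is odd (it need not vanish on (0, π)). For the constant mode: ∫_0^π 1 dx = π, ∫_0^π cos(nx) dx = 0, ∫_0^π sin(nx) dx = (1−(−1)^n)/n.
  u² squared terms: (-3)²·∫1 dx = 9·π = 9*π;  (-2)²·∫sin(2x)² dx = 4·π/2 = 2*π;  (3)²·∫sin(5x)² dx = 9·π/2 = 9*π/2.
  u² cross terms: 2·(-3)·(-2)·∫1·sin(2x) dx = 12·(0) = 0;  2·(-3)·(3)·∫1·sin(5x) dx = -18·(2/5) = -36/5;  2·(-2)·(3)·∫sin(2x)·sin(5x) dx = -12·(0) = 0.
  So ∫_0^π u² dx = 9*π + 2*π + 9*π/2 + 0 − 36/5 + 0 = -36/5 + 31*π/2.
  (u')² squared terms: (-4)²·∫cos(2x)² dx = 16·π/2 = 8*π;  (15)²·∫cos(5x)² dx = 225·π/2 = 225*π/2.
  (u')² cross terms: 2·(-4)·(15)·∫cos(2x)·cos(5x) dx = -120·(0) = 0.
  So ∫_0^π (u')² dx = 8*π + 225*π/2 + 0 = 241*π/2.
||u||_{H^1}^2 = (-36/5 + 31*π/2) + (241*π/2) = -36/5 + 136*π.


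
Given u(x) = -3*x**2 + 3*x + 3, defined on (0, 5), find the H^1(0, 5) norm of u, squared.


||u||_{H^1}^2 = 7605/2

The H^1 norm (squared) on an interval (0, L) is
  ||u||_{H^1}^2 = ∫_0^L u(x)^2 dx + ∫_0^L u'(x)^2 dx.
Compute u'(x) = 3 - 6*x.
Then u(x)^2 = 9*x**4 - 18*x**3 - 9*x**2 + 18*x + 9 and u'(x)^2 = 36*x**2 - 36*x + 9.
Integrate each monomial from 0 to 5 using ∫_0^5 c·x^n dx = c·5^(n+1)/(n+1):
  ∫_0^5 u(x)^2 dx = ∫_0^5 (9*x^4 - 18*x^3 - 9*x^2 + 18*x + 9) dx. Term by term:
    ∫_0^5 9*x^4 dx = 5625;  ∫_0^5 -18*x^3 dx = -5625/2;  ∫_0^5 -9*x^2 dx = -375;
    ∫_0^5 18*x dx = 225;  ∫_0^5 9 dx = 45.
  Sum: 5625 − 5625/2 − 375 + 225 + 45 = 5415/2.
  ∫_0^5 u'(x)^2 dx = ∫_0^5 (36*x^2 - 36*x + 9) dx. Term by term:
    ∫_0^5 36*x^2 dx = 1500;  ∫_0^5 -36*x dx = -450;  ∫_0^5 9 dx = 45.
  Sum: 1500 − 450 + 45 = 1095.
Adding: ||u||_{H^1}^2 = 5415/2 + 1095 = 7605/2.


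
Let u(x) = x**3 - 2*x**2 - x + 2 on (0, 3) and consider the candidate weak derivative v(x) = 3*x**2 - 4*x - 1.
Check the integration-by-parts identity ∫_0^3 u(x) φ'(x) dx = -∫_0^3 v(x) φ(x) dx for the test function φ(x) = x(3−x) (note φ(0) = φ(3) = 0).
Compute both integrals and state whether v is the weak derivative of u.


LHS = -99/20, RHS = -99/20. Yes, v = u' weakly.

u(x) = x**3 - 2*x**2 - x + 2, classical derivative u'(x) = 3*x**2 - 4*x - 1.
φ(x) = x(3−x), so φ'(x) = 3 - 2*x.
Note φ(0) = φ(3) = 0, so the boundary term u·φ vanishes.
LHS = ∫_0^3 u(x) φ'(x) dx = ∫_0^3 (-2*x^4 + 7*x^3 - 4*x^2 - 7*x + 6) dx. Term by term:
  ∫_0^3 -2*x^4 dx = -486/5;  ∫_0^3 7*x^3 dx = 567/4;  ∫_0^3 -4*x^2 dx = -36;
  ∫_0^3 -7*x dx = -63/2;  ∫_0^3 6 dx = 18.
Sum: -486/5 + 567/4 − 36 − 63/2 + 18 = -99/20.
So LHS = -99/20.
∫_0^3 v(x) φ(x) dx = ∫_0^3 (-3*x^4 + 13*x^3 - 11*x^2 - 3*x) dx. Term by term:
  ∫_0^3 -3*x^4 dx = -729/5;  ∫_0^3 13*x^3 dx = 1053/4;  ∫_0^3 -11*x^2 dx = -99;
  ∫_0^3 -3*x dx = -27/2.
Sum: -729/5 + 1053/4 − 99 − 27/2 = 99/20.
So RHS = -∫_0^3 v(x) φ(x) dx = -99/20.
LHS = RHS, so the identity holds for this test φ.
Moreover u is smooth here and v(x) = u'(x) = 3*x**2 - 4*x - 1 pointwise, so the identity holds for every test function. Hence v is the weak derivative of u.


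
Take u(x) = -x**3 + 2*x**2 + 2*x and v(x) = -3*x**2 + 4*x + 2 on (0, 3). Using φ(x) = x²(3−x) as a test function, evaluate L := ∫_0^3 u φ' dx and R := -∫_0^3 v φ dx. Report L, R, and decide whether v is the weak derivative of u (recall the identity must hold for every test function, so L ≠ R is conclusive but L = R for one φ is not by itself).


LHS = 54/5, RHS = 54/5. Yes, v = u' weakly.

u(x) = -x**3 + 2*x**2 + 2*x, classical derivative u'(x) = -3*x**2 + 4*x + 2.
φ(x) = x²(3−x), so φ'(x) = 3*x*(2 - x).
Note φ(0) = φ(3) = 0, so the boundary term u·φ vanishes.
LHS = ∫_0^3 u(x) φ'(x) dx = ∫_0^3 (3*x^5 - 12*x^4 + 6*x^3 + 12*x^2) dx. Term by term:
  ∫_0^3 3*x^5 dx = 729/2;  ∫_0^3 -12*x^4 dx = -2916/5;  ∫_0^3 6*x^3 dx = 243/2;
  ∫_0^3 12*x^2 dx = 108.
Sum: 729/2 − 2916/5 + 243/2 + 108 = 54/5.
So LHS = 54/5.
∫_0^3 v(x) φ(x) dx = ∫_0^3 (3*x^5 - 13*x^4 + 10*x^3 + 6*x^2) dx. Term by term:
  ∫_0^3 3*x^5 dx = 729/2;  ∫_0^3 -13*x^4 dx = -3159/5;  ∫_0^3 10*x^3 dx = 405/2;
  ∫_0^3 6*x^2 dx = 54.
Sum: 729/2 − 3159/5 + 405/2 + 54 = -54/5.
So RHS = -∫_0^3 v(x) φ(x) dx = 54/5.
LHS = RHS, so the identity holds for this test φ.
Moreover u is smooth here and v(x) = u'(x) = -3*x**2 + 4*x + 2 pointwise, so the identity holds for every test function. Hence v is the weak derivative of u.


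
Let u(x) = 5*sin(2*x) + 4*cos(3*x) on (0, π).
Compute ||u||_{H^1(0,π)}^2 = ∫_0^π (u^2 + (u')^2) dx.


||u||_{H^1(0,π)}^2 = -320 + 285*π/2

u'(x) = -12*sin(3*x) + 10*cos(2*x).
Expand u² and (u')² and integrate term by term on (0, π), using: for integers n ≥ 1, ∫_0^π sin²(nx) dx = ∫_0^π cos²(nx) dx = π/2; for n ≠ n', ∫_0^π sin(nx)sin(n'x) dx = ∫_0^π cos(nx)cos(n'x) dx = 0; and by product-to-sum, ∫_0^π sin(nx)cos(n'x) dx = ½∫_0^π [sin((n+n')x) + sin((n−n')x)] dx, which is 0 when n+n' is even and 2n/(n²−n'²) when n+n' is odd (it need not vanish on (0, π)).
  u² squared terms: (4)²·∫cos(3x)² dx = 16·π/2 = 8*π;  (5)²·∫sin(2x)² dx = 25·π/2 = 25*π/2.
  u² cross terms: 2·(4)·(5)·∫cos(3x)·sin(2x) dx = 40·(-4/5) = -32.
  So ∫_0^π u² dx = 8*π + 25*π/2 − 32 = -32 + 41*π/2.
  (u')² squared terms: (-12)²·∫sin(3x)² dx = 144·π/2 = 72*π;  (10)²·∫cos(2x)² dx = 100·π/2 = 50*π.
  (u')² cross terms: 2·(-12)·(10)·∫sin(3x)·cos(2x) dx = -240·(6/5) = -288.
  So ∫_0^π (u')² dx = 72*π + 50*π − 288 = -288 + 122*π.
||u||_{H^1}^2 = (-32 + 41*π/2) + (-288 + 122*π) = -320 + 285*π/2.


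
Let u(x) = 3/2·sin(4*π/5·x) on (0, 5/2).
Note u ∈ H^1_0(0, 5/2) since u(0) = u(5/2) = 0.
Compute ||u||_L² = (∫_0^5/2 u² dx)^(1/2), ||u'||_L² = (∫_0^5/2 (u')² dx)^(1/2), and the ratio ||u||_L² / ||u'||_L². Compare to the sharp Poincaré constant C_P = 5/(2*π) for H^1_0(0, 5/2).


||u||_L² / ||u'||_L² = 5/(4*π) < C_P = 5/(2*π).

u(x) = 3/2·sin(4*π/5·x), so u'(x) = 6*π*cos(4*π*x/5)/5.
Writing u(x) = A·sin(kπx/L) with A = 3/2 and k = 2, use ∫_0^L sin²(kπx/L) dx = L/2 and ∫_0^L cos²(kπx/L) dx = L/2.
u² = 9/4·sin²(4*π/5·x) and (u')² = 36*π^2/25·cos²(4*π/5·x), and each of sin², cos² integrates to L/2 = 5/4 over (0, 5/2).
∫_0^5/2 u² dx = 45/16, so ||u||_L² = 3*sqrt(5)/4.
∫_0^5/2 (u')² dx = 9*π^2/5, so ||u'||_L² = 3*sqrt(5)*π/5.
Ratio ||u||_L² / ||u'||_L² = 5/(4*π).
Sharp Poincaré constant on H^1_0(0, 5/2) is C_P = L/π = 5/(2*π), achieved by sin(2*π/5·x).
This is the k = 2 harmonic; the ratio L/(kπ) is strictly less than C_P = L/π, consistent with the sharp inequality ||u||_L² ≤ C_P ||u'||_L².


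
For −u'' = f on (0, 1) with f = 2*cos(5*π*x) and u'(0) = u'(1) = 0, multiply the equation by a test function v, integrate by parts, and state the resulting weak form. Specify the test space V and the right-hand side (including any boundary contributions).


V = H^1(0, 1) (no boundary constraint on v; u is determined up to an additive constant); weak form: ∫_0^1 u'v' dx = ∫_0^1 (2*cos(5*π*x)) v dx for all v ∈ V.

Multiply both sides by a test function v and integrate from 0 to 1:
  ∫_0^1 −u''(x) v(x) dx = ∫_0^1 f(x) v(x) dx.
Integrate the LHS by parts once:
  ∫_0^1 −u'' v dx = −[u'(x) v(x)]_0^1 + ∫_0^1 u'(x) v'(x) dx.
Thus ∫_0^1 u'(x) v'(x) dx = ∫_0^1 f(x) v(x) dx + [u'(x) v(x)]_0^1.
Choose V so that boundary terms are either known or forced to vanish.
u has homogeneous Neumann: u'(0) = u'(1) = 0. So [u' v]_0^1 = 0·v(1) − 0·v(0) = 0 for any v; take V = H^1(0, 1).
Weak formulation: find u (satisfying any essential BC) such that ∫_0^1 u'(x) v'(x) dx = ∫_0^1 f v dx for all v ∈ V (homogeneous Neumann, so boundary terms vanish).
Substituting f(x) = 2*cos(5*π*x), the right-hand side is ∫_0^1 (2*cos(5*π*x)) v dx.
Compatibility check (pure Neumann): taking v ≡ 1 ∈ V gives 0 = ∫_0^1 f dx + (0) − (0), i.e. ∫_0^1 f dx must equal u'(0) − u'(1) = 0. Indeed ∫_0^1 (2*cos(5*π*x)) dx = 0, so the data are compatible. The solution is then unique only up to an additive constant (fix it e.g. by requiring ∫_0^1 u dx = 0).


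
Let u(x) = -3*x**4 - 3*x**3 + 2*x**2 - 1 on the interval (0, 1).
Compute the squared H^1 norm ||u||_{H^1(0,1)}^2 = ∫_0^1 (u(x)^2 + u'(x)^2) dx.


||u||_{H^1}^2 = 1257/28

The H^1 norm (squared) on an interval (0, L) is
  ||u||_{H^1}^2 = ∫_0^L u(x)^2 dx + ∫_0^L u'(x)^2 dx.
Compute u'(x) = -12*x**3 - 9*x**2 + 4*x.
Then u(x)^2 = 9*x**8 + 18*x**7 - 3*x**6 - 12*x**5 + 10*x**4 + 6*x**3 - 4*x**2 + 1 and u'(x)^2 = 144*x**6 + 216*x**5 - 15*x**4 - 72*x**3 + 16*x**2.
Integrate each monomial from 0 to 1 using ∫_0^1 c·x^n dx = c·1^(n+1)/(n+1):
  ∫_0^1 u(x)^2 dx = ∫_0^1 (9*x^8 + 18*x^7 - 3*x^6 - 12*x^5 + 10*x^4 + 6*x^3 - 4*x^2 + 1) dx. Term by term:
    ∫_0^1 9*x^8 dx = 1;  ∫_0^1 18*x^7 dx = 9/4;  ∫_0^1 -3*x^6 dx = -3/7;
    ∫_0^1 -12*x^5 dx = -2;  ∫_0^1 10*x^4 dx = 2;  ∫_0^1 6*x^3 dx = 3/2;
    ∫_0^1 -4*x^2 dx = -4/3;  ∫_0^1 1 dx = 1.
  Sum: 1 + 9/4 − 3/7 − 2 + 2 + 3/2 − 4/3 + 1 = 335/84.
  ∫_0^1 u'(x)^2 dx = ∫_0^1 (144*x^6 + 216*x^5 - 15*x^4 - 72*x^3 + 16*x^2) dx. Term by term:
    ∫_0^1 144*x^6 dx = 144/7;  ∫_0^1 216*x^5 dx = 36;  ∫_0^1 -15*x^4 dx = -3;
    ∫_0^1 -72*x^3 dx = -18;  ∫_0^1 16*x^2 dx = 16/3.
  Sum: 144/7 + 36 − 3 − 18 + 16/3 = 859/21.
Adding: ||u||_{H^1}^2 = 335/84 + 859/21 = 1257/28.


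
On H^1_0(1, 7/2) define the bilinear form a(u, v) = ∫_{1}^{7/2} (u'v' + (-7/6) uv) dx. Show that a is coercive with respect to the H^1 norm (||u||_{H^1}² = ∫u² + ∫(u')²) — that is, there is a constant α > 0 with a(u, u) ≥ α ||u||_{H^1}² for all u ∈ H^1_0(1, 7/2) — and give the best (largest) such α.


α = (-175 + 24*π^2)/(6*(25 + 4*π^2))

Coercivity of a(·,·) on H^1_0(1, 7/2) means a(u, u) ≥ α ||u||_{H^1}² for every u ∈ H^1_0.
The interval has length L = 5/2, and Poincaré/coercivity depend only on L. Here a(u, u) = ∫(u')² + (-7/6)·∫u².
Here c = -7/6 < 0 with |c| < (π/L)² = 4*π^2/25, so coercivity still holds. The condition a(u,u) ≥ α||u||_{H^1}² reads (1−α)∫(u')² ≥ (α−c)∫u². Any admissible α is ≤ 1 (rapidly oscillating u have ∫u²/∫(u')² → 0), and α = 1 would force 0 ≥ (1−c)∫u², impossible since c < 1; so 1−α > 0. By the sharp Poincaré inequality on H^1_0 of an interval of length L, ∫(u')² ≥ (π/L)²∫u² with equality for the first sine mode sin(π(x−x₀)/L) (x₀ the left endpoint), so the inequality holds for all u iff (1−α)(π/L)² ≥ α − c, i.e. α ≤ ((π/L)² + c)/((π/L)² + 1) = (1 + c(L/π)²)/(1 + (L/π)²). (Direct route, valid since c ≤ 0: Poincaré gives c∫u² ≥ c(L/π)²∫(u')², so a(u,u) ≥ (1 + c(L/π)²)∫(u')², while ||u||_{H^1}² ≤ (1 + (L/π)²)∫(u')²; dividing yields the same α.) With (π/L)² = 4*π^2/25 and c = -7/6, the largest admissible constant is α = ((π/L)² + c)/((π/L)² + 1).
Simplifying, α = (-175 + 24*π^2)/(6*(25 + 4*π^2)).


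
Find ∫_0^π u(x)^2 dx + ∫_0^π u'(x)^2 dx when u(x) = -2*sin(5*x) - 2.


||u||_{H^1(0,π)}^2 = 16/5 + 56*π

u'(x) = -10*cos(5*x).
Expand u² and (u')² and integrate term by term on (0, π), using: for integers n ≥ 1, ∫_0^π sin²(nx) dx = ∫_0^π cos²(nx) dx = π/2; for n ≠ n', ∫_0^π sin(nx)sin(n'x) dx = ∫_0^π cos(nx)cos(n'x) dx = 0; and by product-to-sum, ∫_0^π sin(nx)cos(n'x) dx = ½∫_0^π [sin((n+n')x) + sin((n−n')x)] dx, which is 0 when n+n' is even and 2n/(n²−n'²) when n+n' is odd (it need not vanish on (0, π)). For the constant mode: ∫_0^π 1 dx = π, ∫_0^π cos(nx) dx = 0, ∫_0^π sin(nx) dx = (1−(−1)^n)/n.
  u² squared terms: (-2)²·∫1 dx = 4·π = 4*π;  (-2)²·∫sin(5x)² dx = 4·π/2 = 2*π.
  u² cross terms: 2·(-2)·(-2)·∫1·sin(5x) dx = 8·(2/5) = 16/5.
  So ∫_0^π u² dx = 4*π + 2*π + 16/5 = 16/5 + 6*π.
  (u')² squared terms: (-10)²·∫cos(5x)² dx = 100·π/2 = 50*π.
  So ∫_0^π (u')² dx = 50*π.
||u||_{H^1}^2 = (16/5 + 6*π) + (50*π) = 16/5 + 56*π.


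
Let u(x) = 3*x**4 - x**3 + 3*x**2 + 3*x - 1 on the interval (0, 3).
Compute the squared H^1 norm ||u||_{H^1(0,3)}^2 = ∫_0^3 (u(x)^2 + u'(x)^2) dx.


||u||_{H^1}^2 = 1880931/28

The H^1 norm (squared) on an interval (0, L) is
  ||u||_{H^1}^2 = ∫_0^L u(x)^2 dx + ∫_0^L u'(x)^2 dx.
Compute u'(x) = 12*x**3 - 3*x**2 + 6*x + 3.
Then u(x)^2 = 9*x**8 - 6*x**7 + 19*x**6 + 12*x**5 - 3*x**4 + 20*x**3 + 3*x**2 - 6*x + 1 and u'(x)^2 = 144*x**6 - 72*x**5 + 153*x**4 + 36*x**3 + 18*x**2 + 36*x + 9.
Integrate each monomial from 0 to 3 using ∫_0^3 c·x^n dx = c·3^(n+1)/(n+1):
  ∫_0^3 u(x)^2 dx = ∫_0^3 (9*x^8 - 6*x^7 + 19*x^6 + 12*x^5 - 3*x^4 + 20*x^3 + 3*x^2 - 6*x + 1) dx. Term by term:
    ∫_0^3 9*x^8 dx = 19683;  ∫_0^3 -6*x^7 dx = -19683/4;  ∫_0^3 19*x^6 dx = 41553/7;
    ∫_0^3 12*x^5 dx = 1458;  ∫_0^3 -3*x^4 dx = -729/5;  ∫_0^3 20*x^3 dx = 405;
    ∫_0^3 3*x^2 dx = 27;  ∫_0^3 -6*x dx = -27;  ∫_0^3 1 dx = 3.
  Sum: 19683 − 19683/4 + 41553/7 + 1458 − 729/5 + 405 + 27 − 27 + 3 = 3138603/140.
  ∫_0^3 u'(x)^2 dx = ∫_0^3 (144*x^6 - 72*x^5 + 153*x^4 + 36*x^3 + 18*x^2 + 36*x + 9) dx. Term by term:
    ∫_0^3 144*x^6 dx = 314928/7;  ∫_0^3 -72*x^5 dx = -8748;  ∫_0^3 153*x^4 dx = 37179/5;
    ∫_0^3 36*x^3 dx = 729;  ∫_0^3 18*x^2 dx = 162;  ∫_0^3 36*x dx = 162;
    ∫_0^3 9 dx = 27.
  Sum: 314928/7 − 8748 + 37179/5 + 729 + 162 + 162 + 27 = 1566513/35.
Adding: ||u||_{H^1}^2 = 3138603/140 + 1566513/35 = 1880931/28.


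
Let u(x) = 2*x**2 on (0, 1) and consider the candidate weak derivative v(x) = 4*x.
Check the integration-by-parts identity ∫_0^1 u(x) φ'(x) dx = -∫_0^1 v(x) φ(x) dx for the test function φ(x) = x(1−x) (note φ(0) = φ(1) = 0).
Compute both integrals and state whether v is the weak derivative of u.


LHS = -1/3, RHS = -1/3. Yes, v = u' weakly.

u(x) = 2*x**2, classical derivative u'(x) = 4*x.
φ(x) = x(1−x), so φ'(x) = 1 - 2*x.
Note φ(0) = φ(1) = 0, so the boundary term u·φ vanishes.
LHS = ∫_0^1 u(x) φ'(x) dx = ∫_0^1 (-4*x^3 + 2*x^2) dx. Term by term:
  ∫_0^1 -4*x^3 dx = -1;  ∫_0^1 2*x^2 dx = 2/3.
Sum: -1 + 2/3 = -1/3.
So LHS = -1/3.
∫_0^1 v(x) φ(x) dx = ∫_0^1 (-4*x^3 + 4*x^2) dx. Term by term:
  ∫_0^1 -4*x^3 dx = -1;  ∫_0^1 4*x^2 dx = 4/3.
Sum: -1 + 4/3 = 1/3.
So RHS = -∫_0^1 v(x) φ(x) dx = -1/3.
LHS = RHS, so the identity holds for this test φ.
Moreover u is smooth here and v(x) = u'(x) = 4*x pointwise, so the identity holds for every test function. Hence v is the weak derivative of u.


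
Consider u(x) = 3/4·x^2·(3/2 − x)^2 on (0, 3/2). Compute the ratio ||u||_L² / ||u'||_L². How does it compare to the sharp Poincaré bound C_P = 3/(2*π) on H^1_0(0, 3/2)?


||u||_L² / ||u'||_L² = sqrt(3)/4 < C_P = 3/(2*π).

u(x) = 3/4·x^2·(3/2 − x)^2, so u'(x) = 3*x*(2*x - 3)*(4*x - 3)/8.
u(x) = 3/4·x^2·(3/2 − x)^2 vanishes at x = 0 and x = 3/2, so u ∈ H^1_0(0, 3/2). Differentiate via the product rule and integrate the resulting polynomials term by term.
  ∫_0^3/2 u² dx = ∫_0^3/2 (9*x^8/16 - 27*x^7/8 + 243*x^6/32 - 243*x^5/32 + 729*x^4/256) dx. Term by term:
    ∫_0^3/2 9*x^8/16 dx = 19683/8192;  ∫_0^3/2 -27*x^7/8 dx = -177147/16384;  ∫_0^3/2 243*x^6/32 dx = 531441/28672;
    ∫_0^3/2 -243*x^5/32 dx = -59049/4096;  ∫_0^3/2 729*x^4/256 dx = 177147/40960.
  Sum: 19683/8192 − 177147/16384 + 531441/28672 − 59049/4096 + 177147/40960 = 19683/573440.
  ∫_0^3/2 (u')² dx = ∫_0^3/2 (9*x^6 - 81*x^5/2 + 1053*x^4/16 - 729*x^3/16 + 729*x^2/64) dx. Term by term:
    ∫_0^3/2 9*x^6 dx = 19683/896;  ∫_0^3/2 -81*x^5/2 dx = -19683/256;  ∫_0^3/2 1053*x^4/16 dx = 255879/2560;
    ∫_0^3/2 -729*x^3/16 dx = -59049/1024;  ∫_0^3/2 729*x^2/64 dx = 6561/512.
  Sum: 19683/896 − 19683/256 + 255879/2560 − 59049/1024 + 6561/512 = 6561/35840.
∫_0^3/2 u² dx = 19683/573440, so ||u||_L² = 81*sqrt(105)/4480.
∫_0^3/2 (u')² dx = 6561/35840, so ||u'||_L² = 81*sqrt(35)/1120.
Ratio ||u||_L² / ||u'||_L² = sqrt(3)/4.
Sharp Poincaré constant on H^1_0(0, 3/2) is C_P = L/π = 3/(2*π), achieved by sin(2*π/3·x).
A polynomial bump cannot attain the sharp Poincaré constant (only the first sine eigenfunction does), so the ratio is strictly less than C_P, consistent with ||u||_L² ≤ C_P ||u'||_L².


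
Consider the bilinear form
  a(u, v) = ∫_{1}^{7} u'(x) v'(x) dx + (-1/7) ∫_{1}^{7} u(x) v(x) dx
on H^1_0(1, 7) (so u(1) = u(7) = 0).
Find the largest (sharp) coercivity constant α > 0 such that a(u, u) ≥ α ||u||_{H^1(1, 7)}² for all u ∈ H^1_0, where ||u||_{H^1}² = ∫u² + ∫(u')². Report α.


α = (-36/7 + π^2)/(π^2 + 36)

Coercivity of a(·,·) on H^1_0(1, 7) means a(u, u) ≥ α ||u||_{H^1}² for every u ∈ H^1_0.
The interval has length L = 6, and Poincaré/coercivity depend only on L. Here a(u, u) = ∫(u')² + (-1/7)·∫u².
Here c = -1/7 < 0 with |c| < (π/L)² = π^2/36, so coercivity still holds. The condition a(u,u) ≥ α||u||_{H^1}² reads (1−α)∫(u')² ≥ (α−c)∫u². Any admissible α is ≤ 1 (rapidly oscillating u have ∫u²/∫(u')² → 0), and α = 1 would force 0 ≥ (1−c)∫u², impossible since c < 1; so 1−α > 0. By the sharp Poincaré inequality on H^1_0 of an interval of length L, ∫(u')² ≥ (π/L)²∫u² with equality for the first sine mode sin(π(x−x₀)/L) (x₀ the left endpoint), so the inequality holds for all u iff (1−α)(π/L)² ≥ α − c, i.e. α ≤ ((π/L)² + c)/((π/L)² + 1) = (1 + c(L/π)²)/(1 + (L/π)²). (Direct route, valid since c ≤ 0: Poincaré gives c∫u² ≥ c(L/π)²∫(u')², so a(u,u) ≥ (1 + c(L/π)²)∫(u')², while ||u||_{H^1}² ≤ (1 + (L/π)²)∫(u')²; dividing yields the same α.) With (π/L)² = π^2/36 and c = -1/7, the largest admissible constant is α = ((π/L)² + c)/((π/L)² + 1).
Simplifying, α = (-36/7 + π^2)/(π^2 + 36).


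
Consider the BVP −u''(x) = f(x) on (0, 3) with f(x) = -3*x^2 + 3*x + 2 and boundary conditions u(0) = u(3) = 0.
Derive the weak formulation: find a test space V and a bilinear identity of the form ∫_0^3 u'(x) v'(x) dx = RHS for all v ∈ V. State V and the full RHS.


V = H^1_0(0, 3) (so v(0) = v(3) = 0); weak form: ∫_0^3 u'v' dx = ∫_0^3 (-3*x^2 + 3*x + 2) v dx for all v ∈ V.

Multiply both sides by a test function v and integrate from 0 to 3:
  ∫_0^3 −u''(x) v(x) dx = ∫_0^3 f(x) v(x) dx.
Integrate the LHS by parts once:
  ∫_0^3 −u'' v dx = −[u'(x) v(x)]_0^3 + ∫_0^3 u'(x) v'(x) dx.
Thus ∫_0^3 u'(x) v'(x) dx = ∫_0^3 f(x) v(x) dx + [u'(x) v(x)]_0^3.
Choose V so that boundary terms are either known or forced to vanish.
u is Dirichlet: u(0) = u(3) = 0. Let V = H^1_0(0, 3); then v(0) = v(3) = 0, and [u' v]_0^3 = 0.
Weak formulation: find u (satisfying any essential BC) such that ∫_0^3 u'(x) v'(x) dx = ∫_0^3 f v dx for all v ∈ V.
Substituting f(x) = -3*x^2 + 3*x + 2, the right-hand side is ∫_0^3 (-3*x^2 + 3*x + 2) v dx.


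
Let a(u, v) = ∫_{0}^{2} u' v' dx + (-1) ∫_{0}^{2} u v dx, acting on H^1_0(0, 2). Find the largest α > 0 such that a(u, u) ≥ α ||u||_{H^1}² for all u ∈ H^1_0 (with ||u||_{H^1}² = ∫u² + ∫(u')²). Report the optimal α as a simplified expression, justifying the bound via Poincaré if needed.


α = (-4 + π^2)/(4 + π^2)

Coercivity of a(·,·) on H^1_0(0, 2) means a(u, u) ≥ α ||u||_{H^1}² for every u ∈ H^1_0.
The interval has length L = 2, and Poincaré/coercivity depend only on L. Here a(u, u) = ∫(u')² + (-1)·∫u².
Here c = -1 < 0 with |c| < (π/L)² = π^2/4, so coercivity still holds. The condition a(u,u) ≥ α||u||_{H^1}² reads (1−α)∫(u')² ≥ (α−c)∫u². Any admissible α is ≤ 1 (rapidly oscillating u have ∫u²/∫(u')² → 0), and α = 1 would force 0 ≥ (1−c)∫u², impossible since c < 1; so 1−α > 0. By the sharp Poincaré inequality on H^1_0 of an interval of length L, ∫(u')² ≥ (π/L)²∫u² with equality for the first sine mode sin(π(x−x₀)/L) (x₀ the left endpoint), so the inequality holds for all u iff (1−α)(π/L)² ≥ α − c, i.e. α ≤ ((π/L)² + c)/((π/L)² + 1) = (1 + c(L/π)²)/(1 + (L/π)²). (Direct route, valid since c ≤ 0: Poincaré gives c∫u² ≥ c(L/π)²∫(u')², so a(u,u) ≥ (1 + c(L/π)²)∫(u')², while ||u||_{H^1}² ≤ (1 + (L/π)²)∫(u')²; dividing yields the same α.) With (π/L)² = π^2/4 and c = -1, the largest admissible constant is α = ((π/L)² + c)/((π/L)² + 1).
Simplifying, α = (-4 + π^2)/(4 + π^2).


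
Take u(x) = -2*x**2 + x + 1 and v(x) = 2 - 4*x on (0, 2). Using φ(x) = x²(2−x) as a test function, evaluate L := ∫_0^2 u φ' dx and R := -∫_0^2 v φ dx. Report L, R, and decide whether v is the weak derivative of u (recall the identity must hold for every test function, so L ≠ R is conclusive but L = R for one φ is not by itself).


LHS = 76/15, RHS = 56/15. No, v is not the weak derivative of u.

u(x) = -2*x**2 + x + 1, classical derivative u'(x) = 1 - 4*x.
φ(x) = x²(2−x), so φ'(x) = x*(4 - 3*x).
Note φ(0) = φ(2) = 0, so the boundary term u·φ vanishes.
LHS = ∫_0^2 u(x) φ'(x) dx = ∫_0^2 (6*x^4 - 11*x^3 + x^2 + 4*x) dx. Term by term:
  ∫_0^2 6*x^4 dx = 192/5;  ∫_0^2 -11*x^3 dx = -44;  ∫_0^2 x^2 dx = 8/3;
  ∫_0^2 4*x dx = 8.
Sum: 192/5 − 44 + 8/3 + 8 = 76/15.
So LHS = 76/15.
∫_0^2 v(x) φ(x) dx = ∫_0^2 (4*x^4 - 10*x^3 + 4*x^2) dx. Term by term:
  ∫_0^2 4*x^4 dx = 128/5;  ∫_0^2 -10*x^3 dx = -40;  ∫_0^2 4*x^2 dx = 32/3.
Sum: 128/5 − 40 + 32/3 = -56/15.
So RHS = -∫_0^2 v(x) φ(x) dx = 56/15.
LHS − RHS = 4/3 ≠ 0, so the identity fails.
(For a valid weak derivative the identity must hold for EVERY test function, in particular this one. The failure shows v is NOT the weak derivative of u.)
Correct weak derivative would be u'(x) = 1 - 4*x.


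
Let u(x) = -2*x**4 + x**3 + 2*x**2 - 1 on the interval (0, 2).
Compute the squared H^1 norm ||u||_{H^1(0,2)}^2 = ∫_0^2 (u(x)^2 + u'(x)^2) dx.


||u||_{H^1}^2 = 155518/315

The H^1 norm (squared) on an interval (0, L) is
  ||u||_{H^1}^2 = ∫_0^L u(x)^2 dx + ∫_0^L u'(x)^2 dx.
Compute u'(x) = -8*x**3 + 3*x**2 + 4*x.
Then u(x)^2 = 4*x**8 - 4*x**7 - 7*x**6 + 4*x**5 + 8*x**4 - 2*x**3 - 4*x**2 + 1 and u'(x)^2 = 64*x**6 - 48*x**5 - 55*x**4 + 24*x**3 + 16*x**2.
Integrate each monomial from 0 to 2 using ∫_0^2 c·x^n dx = c·2^(n+1)/(n+1):
  ∫_0^2 u(x)^2 dx = ∫_0^2 (4*x^8 - 4*x^7 - 7*x^6 + 4*x^5 + 8*x^4 - 2*x^3 - 4*x^2 + 1) dx. Term by term:
    ∫_0^2 4*x^8 dx = 2048/9;  ∫_0^2 -4*x^7 dx = -128;  ∫_0^2 -7*x^6 dx = -128;
    ∫_0^2 4*x^5 dx = 128/3;  ∫_0^2 8*x^4 dx = 256/5;  ∫_0^2 -2*x^3 dx = -8;
    ∫_0^2 -4*x^2 dx = -32/3;  ∫_0^2 1 dx = 2.
  Sum: 2048/9 − 128 − 128 + 128/3 + 256/5 − 8 − 32/3 + 2 = 2194/45.
  ∫_0^2 u'(x)^2 dx = ∫_0^2 (64*x^6 - 48*x^5 - 55*x^4 + 24*x^3 + 16*x^2) dx. Term by term:
    ∫_0^2 64*x^6 dx = 8192/7;  ∫_0^2 -48*x^5 dx = -512;  ∫_0^2 -55*x^4 dx = -352;
    ∫_0^2 24*x^3 dx = 96;  ∫_0^2 16*x^2 dx = 128/3.
  Sum: 8192/7 − 512 − 352 + 96 + 128/3 = 9344/21.
Adding: ||u||_{H^1}^2 = 2194/45 + 9344/21 = 155518/315.


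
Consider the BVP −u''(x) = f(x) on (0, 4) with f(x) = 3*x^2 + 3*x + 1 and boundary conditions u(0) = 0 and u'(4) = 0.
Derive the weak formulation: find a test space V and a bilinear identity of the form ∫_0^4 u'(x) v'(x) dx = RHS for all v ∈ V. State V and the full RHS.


V = {v ∈ H^1(0, 4) : v(0) = 0} (test functions vanish at x = 0 where u is specified); weak form: ∫_0^4 u'v' dx = ∫_0^4 (3*x^2 + 3*x + 1) v dx for all v ∈ V.

Multiply both sides by a test function v and integrate from 0 to 4:
  ∫_0^4 −u''(x) v(x) dx = ∫_0^4 f(x) v(x) dx.
Integrate the LHS by parts once:
  ∫_0^4 −u'' v dx = −[u'(x) v(x)]_0^4 + ∫_0^4 u'(x) v'(x) dx.
Thus ∫_0^4 u'(x) v'(x) dx = ∫_0^4 f(x) v(x) dx + [u'(x) v(x)]_0^4.
Choose V so that boundary terms are either known or forced to vanish.
Mixed BC: u(0) = 0 (Dirichlet) and u'(4) = 0 (Neumann). Define V = {v ∈ H^1(0, 4) : v(0) = 0}. Then [u' v]_0^4 = u'(4)·v(4) − u'(0)·0 = 0.
Weak formulation: find u (satisfying any essential BC) such that ∫_0^4 u'(x) v'(x) dx = ∫_0^4 f v dx for all v ∈ V (Dirichlet at 0 absorbed into V; the Neumann datum at x = 4 is zero, so no boundary term remains).
Substituting f(x) = 3*x^2 + 3*x + 1, the right-hand side is ∫_0^4 (3*x^2 + 3*x + 1) v dx.


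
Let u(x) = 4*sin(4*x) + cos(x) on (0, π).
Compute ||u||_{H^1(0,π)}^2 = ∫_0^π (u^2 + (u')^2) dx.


||u||_{H^1(0,π)}^2 = 128/15 + 137*π

u'(x) = -sin(x) + 16*cos(4*x).
Expand u² and (u')² and integrate term by term on (0, π), using: for integers n ≥ 1, ∫_0^π sin²(nx) dx = ∫_0^π cos²(nx) dx = π/2; for n ≠ n', ∫_0^π sin(nx)sin(n'x) dx = ∫_0^π cos(nx)cos(n'x) dx = 0; and by product-to-sum, ∫_0^π sin(nx)cos(n'x) dx = ½∫_0^π [sin((n+n')x) + sin((n−n')x)] dx, which is 0 when n+n' is even and 2n/(n²−n'²) when n+n' is odd (it need not vanish on (0, π)).
  u² squared terms: (4)²·∫sin(4x)² dx = 16·π/2 = 8*π;  (1)²·∫cos(x)² dx = 1·π/2 = π/2.
  u² cross terms: 2·(4)·(1)·∫sin(4x)·cos(x) dx = 8·(8/15) = 64/15.
  So ∫_0^π u² dx = 8*π + π/2 + 64/15 = 64/15 + 17*π/2.
  (u')² squared terms: (-1)²·∫sin(x)² dx = 1·π/2 = π/2;  (16)²·∫cos(4x)² dx = 256·π/2 = 128*π.
  (u')² cross terms: 2·(-1)·(16)·∫sin(x)·cos(4x) dx = -32·(-2/15) = 64/15.
  So ∫_0^π (u')² dx = π/2 + 128*π + 64/15 = 64/15 + 257*π/2.
||u||_{H^1}^2 = (64/15 + 17*π/2) + (64/15 + 257*π/2) = 128/15 + 137*π.


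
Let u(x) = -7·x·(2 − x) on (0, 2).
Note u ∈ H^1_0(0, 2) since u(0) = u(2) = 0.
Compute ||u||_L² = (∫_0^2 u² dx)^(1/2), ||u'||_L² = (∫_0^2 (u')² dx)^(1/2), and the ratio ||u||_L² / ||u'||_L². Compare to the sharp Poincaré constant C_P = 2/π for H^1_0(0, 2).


||u||_L² / ||u'||_L² = sqrt(10)/5 < C_P = 2/π.

u(x) = -7·x·(2 − x), so u'(x) = 14*x - 14.
u(x) = -7·x·(2 − x) vanishes at x = 0 and x = 2, so u ∈ H^1_0(0, 2). Differentiate via the product rule and integrate the resulting polynomials term by term.
  ∫_0^2 u² dx = ∫_0^2 (49*x^4 - 196*x^3 + 196*x^2) dx. Term by term:
    ∫_0^2 49*x^4 dx = 1568/5;  ∫_0^2 -196*x^3 dx = -784;  ∫_0^2 196*x^2 dx = 1568/3.
  Sum: 1568/5 − 784 + 1568/3 = 784/15.
  ∫_0^2 (u')² dx = ∫_0^2 (196*x^2 - 392*x + 196) dx. Term by term:
    ∫_0^2 196*x^2 dx = 1568/3;  ∫_0^2 -392*x dx = -784;  ∫_0^2 196 dx = 392.
  Sum: 1568/3 − 784 + 392 = 392/3.
∫_0^2 u² dx = 784/15, so ||u||_L² = 28*sqrt(15)/15.
∫_0^2 (u')² dx = 392/3, so ||u'||_L² = 14*sqrt(6)/3.
Ratio ||u||_L² / ||u'||_L² = sqrt(10)/5.
Sharp Poincaré constant on H^1_0(0, 2) is C_P = L/π = 2/π, achieved by sin(π/2·x).
A polynomial bump cannot attain the sharp Poincaré constant (only the first sine eigenfunction does), so the ratio is strictly less than C_P, consistent with ||u||_L² ≤ C_P ||u'||_L².


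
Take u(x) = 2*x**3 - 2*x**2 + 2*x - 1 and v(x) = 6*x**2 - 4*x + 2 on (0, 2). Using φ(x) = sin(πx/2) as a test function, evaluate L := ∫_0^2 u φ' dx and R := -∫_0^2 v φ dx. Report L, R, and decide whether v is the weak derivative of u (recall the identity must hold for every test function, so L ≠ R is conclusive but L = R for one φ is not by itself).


LHS = -40/π + 192/π^3, RHS = -40/π + 192/π^3. Yes, v = u' weakly.

u(x) = 2*x**3 - 2*x**2 + 2*x - 1, classical derivative u'(x) = 6*x**2 - 4*x + 2.
φ(x) = sin(πx/2), so φ'(x) = π*cos(π*x/2)/2.
Note φ(0) = φ(2) = 0, so the boundary term u·φ vanishes.
LHS = ∫_0^2 u(x) φ'(x) dx = ∫_0^2 (π*x^3*cos(π*x/2) - π*x^2*cos(π*x/2) + π*x*cos(π*x/2) - π*cos(π*x/2)/2) dx. Term by term:
  ∫_0^2 -π*cos(π*x/2)/2 dx = 0;  ∫_0^2 π*x*cos(π*x/2) dx = -8/π;  ∫_0^2 π*x^3*cos(π*x/2) dx = -48/π + 192/π^3;
  ∫_0^2 -π*x^2*cos(π*x/2) dx = 16/π.
Sum: 0 − 8/π + -48/π + 192/π^3 + 16/π = -40/π + 192/π^3.
So LHS = -40/π + 192/π^3.
∫_0^2 v(x) φ(x) dx = ∫_0^2 (6*x^2*sin(π*x/2) - 4*x*sin(π*x/2) + 2*sin(π*x/2)) dx. Term by term:
  ∫_0^2 2*sin(π*x/2) dx = 8/π;  ∫_0^2 -4*x*sin(π*x/2) dx = -16/π;  ∫_0^2 6*x^2*sin(π*x/2) dx = -192/π^3 + 48/π.
Sum: 8/π − 16/π + -192/π^3 + 48/π = -192/π^3 + 40/π.
So RHS = -∫_0^2 v(x) φ(x) dx = -40/π + 192/π^3.
LHS = RHS, so the identity holds for this test φ.
Moreover u is smooth here and v(x) = u'(x) = 6*x**2 - 4*x + 2 pointwise, so the identity holds for every test function. Hence v is the weak derivative of u.


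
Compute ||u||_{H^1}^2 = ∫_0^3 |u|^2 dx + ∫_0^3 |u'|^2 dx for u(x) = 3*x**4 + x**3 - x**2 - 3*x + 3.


||u||_{H^1}^2 = 10017801/140

The H^1 norm (squared) on an interval (0, L) is
  ||u||_{H^1}^2 = ∫_0^L u(x)^2 dx + ∫_0^L u'(x)^2 dx.
Compute u'(x) = 12*x**3 + 3*x**2 - 2*x - 3.
Then u(x)^2 = 9*x**8 + 6*x**7 - 5*x**6 - 20*x**5 + 13*x**4 + 12*x**3 + 3*x**2 - 18*x + 9 and u'(x)^2 = 144*x**6 + 72*x**5 - 39*x**4 - 84*x**3 - 14*x**2 + 12*x + 9.
Integrate each monomial from 0 to 3 using ∫_0^3 c·x^n dx = c·3^(n+1)/(n+1):
  ∫_0^3 u(x)^2 dx = ∫_0^3 (9*x^8 + 6*x^7 - 5*x^6 - 20*x^5 + 13*x^4 + 12*x^3 + 3*x^2 - 18*x + 9) dx. Term by term:
    ∫_0^3 9*x^8 dx = 19683;  ∫_0^3 6*x^7 dx = 19683/4;  ∫_0^3 -5*x^6 dx = -10935/7;
    ∫_0^3 -20*x^5 dx = -2430;  ∫_0^3 13*x^4 dx = 3159/5;  ∫_0^3 12*x^3 dx = 243;
    ∫_0^3 3*x^2 dx = 27;  ∫_0^3 -18*x dx = -81;  ∫_0^3 9 dx = 27.
  Sum: 19683 + 19683/4 − 10935/7 − 2430 + 3159/5 + 243 + 27 − 81 + 27 = 3004317/140.
  ∫_0^3 u'(x)^2 dx = ∫_0^3 (144*x^6 + 72*x^5 - 39*x^4 - 84*x^3 - 14*x^2 + 12*x + 9) dx. Term by term:
    ∫_0^3 144*x^6 dx = 314928/7;  ∫_0^3 72*x^5 dx = 8748;  ∫_0^3 -39*x^4 dx = -9477/5;
    ∫_0^3 -84*x^3 dx = -1701;  ∫_0^3 -14*x^2 dx = -126;  ∫_0^3 12*x dx = 54;
    ∫_0^3 9 dx = 27.
  Sum: 314928/7 + 8748 − 9477/5 − 1701 − 126 + 54 + 27 = 1753371/35.
Adding: ||u||_{H^1}^2 = 3004317/140 + 1753371/35 = 10017801/140.


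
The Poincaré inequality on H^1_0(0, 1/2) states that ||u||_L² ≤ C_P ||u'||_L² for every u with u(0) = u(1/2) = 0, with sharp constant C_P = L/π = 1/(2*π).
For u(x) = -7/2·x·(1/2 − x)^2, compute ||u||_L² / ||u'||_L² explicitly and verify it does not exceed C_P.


||u||_L² / ||u'||_L² = sqrt(14)/28 < C_P = 1/(2*π).

u(x) = -7/2·x·(1/2 − x)^2, so u'(x) = -21*x^2/2 + 7*x - 7/8.
u(x) = -7/2·x·(1/2 − x)^2 vanishes at x = 0 and x = 1/2, so u ∈ H^1_0(0, 1/2). Differentiate via the product rule and integrate the resulting polynomials term by term.
  ∫_0^1/2 u² dx = ∫_0^1/2 (49*x^6/4 - 49*x^5/2 + 147*x^4/8 - 49*x^3/8 + 49*x^2/64) dx. Term by term:
    ∫_0^1/2 49*x^6/4 dx = 7/512;  ∫_0^1/2 -49*x^5/2 dx = -49/768;  ∫_0^1/2 147*x^4/8 dx = 147/1280;
    ∫_0^1/2 -49*x^3/8 dx = -49/512;  ∫_0^1/2 49*x^2/64 dx = 49/1536.
  Sum: 7/512 − 49/768 + 147/1280 − 49/512 + 49/1536 = 7/7680.
  ∫_0^1/2 (u')² dx = ∫_0^1/2 (441*x^4/4 - 147*x^3 + 539*x^2/8 - 49*x/4 + 49/64) dx. Term by term:
    ∫_0^1/2 441*x^4/4 dx = 441/640;  ∫_0^1/2 -147*x^3 dx = -147/64;  ∫_0^1/2 539*x^2/8 dx = 539/192;
    ∫_0^1/2 -49*x/4 dx = -49/32;  ∫_0^1/2 49/64 dx = 49/128.
  Sum: 441/640 − 147/64 + 539/192 − 49/32 + 49/128 = 49/960.
∫_0^1/2 u² dx = 7/7680, so ||u||_L² = sqrt(210)/480.
∫_0^1/2 (u')² dx = 49/960, so ||u'||_L² = 7*sqrt(15)/120.
Ratio ||u||_L² / ||u'||_L² = sqrt(14)/28.
Sharp Poincaré constant on H^1_0(0, 1/2) is C_P = L/π = 1/(2*π), achieved by sin(2*π·x).
A polynomial bump cannot attain the sharp Poincaré constant (only the first sine eigenfunction does), so the ratio is strictly less than C_P, consistent with ||u||_L² ≤ C_P ||u'||_L².


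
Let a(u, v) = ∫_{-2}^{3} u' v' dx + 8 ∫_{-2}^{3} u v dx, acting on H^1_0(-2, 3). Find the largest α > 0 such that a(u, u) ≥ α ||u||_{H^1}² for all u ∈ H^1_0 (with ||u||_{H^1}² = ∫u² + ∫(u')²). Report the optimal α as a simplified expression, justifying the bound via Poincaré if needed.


α = 1

Coercivity of a(·,·) on H^1_0(-2, 3) means a(u, u) ≥ α ||u||_{H^1}² for every u ∈ H^1_0.
The interval has length L = 5, and Poincaré/coercivity depend only on L. Here a(u, u) = ∫(u')² + (8)·∫u².
Here c = 8 ≥ 1, so a(u,u) = ∫(u')² + c∫u² ≥ ∫(u')² + ∫u² = ||u||_{H^1}², i.e. α = 1 works. No larger α is possible: a(u,u) ≥ α||u||_{H^1}² means (1−α)∫(u')² ≥ (α−c)∫u², and for the modes u_n = sin(nπ(x−x₀)/L) (x₀ the left endpoint) one has ∫u_n²/∫(u_n')² = (L/(nπ))² → 0, so a(u_n,u_n)/||u_n||_{H^1}² → 1. Hence the optimal constant is α = 1.
Therefore α = 1.


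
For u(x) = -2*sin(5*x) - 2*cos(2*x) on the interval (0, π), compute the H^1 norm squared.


||u||_{H^1(0,π)}^2 = 400/21 + 62*π

u'(x) = 4*sin(2*x) - 10*cos(5*x).
Expand u² and (u')² and integrate term by term on (0, π), using: for integers n ≥ 1, ∫_0^π sin²(nx) dx = ∫_0^π cos²(nx) dx = π/2; for n ≠ n', ∫_0^π sin(nx)sin(n'x) dx = ∫_0^π cos(nx)cos(n'x) dx = 0; and by product-to-sum, ∫_0^π sin(nx)cos(n'x) dx = ½∫_0^π [sin((n+n')x) + sin((n−n')x)] dx, which is 0 when n+n' is even and 2n/(n²−n'²) when n+n' is odd (it need not vanish on (0, π)).
  u² squared terms: (-2)²·∫cos(2x)² dx = 4·π/2 = 2*π;  (-2)²·∫sin(5x)² dx = 4·π/2 = 2*π.
  u² cross terms: 2·(-2)·(-2)·∫cos(2x)·sin(5x) dx = 8·(10/21) = 80/21.
  So ∫_0^π u² dx = 2*π + 2*π + 80/21 = 80/21 + 4*π.
  (u')² squared terms: (-10)²·∫cos(5x)² dx = 100·π/2 = 50*π;  (4)²·∫sin(2x)² dx = 16·π/2 = 8*π.
  (u')² cross terms: 2·(-10)·(4)·∫cos(5x)·sin(2x) dx = -80·(-4/21) = 320/21.
  So ∫_0^π (u')² dx = 50*π + 8*π + 320/21 = 320/21 + 58*π.
||u||_{H^1}^2 = (80/21 + 4*π) + (320/21 + 58*π) = 400/21 + 62*π.


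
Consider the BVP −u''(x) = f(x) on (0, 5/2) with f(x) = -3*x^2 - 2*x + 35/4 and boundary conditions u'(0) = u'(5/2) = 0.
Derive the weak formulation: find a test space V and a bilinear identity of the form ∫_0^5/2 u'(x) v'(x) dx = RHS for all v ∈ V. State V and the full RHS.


V = H^1(0, 5/2) (no boundary constraint on v; u is determined up to an additive constant); weak form: ∫_0^5/2 u'v' dx = ∫_0^5/2 (-3*x^2 - 2*x + 35/4) v dx for all v ∈ V.

Multiply both sides by a test function v and integrate from 0 to 5/2:
  ∫_0^5/2 −u''(x) v(x) dx = ∫_0^5/2 f(x) v(x) dx.
Integrate the LHS by parts once:
  ∫_0^5/2 −u'' v dx = −[u'(x) v(x)]_0^5/2 + ∫_0^5/2 u'(x) v'(x) dx.
Thus ∫_0^5/2 u'(x) v'(x) dx = ∫_0^5/2 f(x) v(x) dx + [u'(x) v(x)]_0^5/2.
Choose V so that boundary terms are either known or forced to vanish.
u has homogeneous Neumann: u'(0) = u'(5/2) = 0. So [u' v]_0^5/2 = 0·v(5/2) − 0·v(0) = 0 for any v; take V = H^1(0, 5/2).
Weak formulation: find u (satisfying any essential BC) such that ∫_0^5/2 u'(x) v'(x) dx = ∫_0^5/2 f v dx for all v ∈ V (homogeneous Neumann, so boundary terms vanish).
Substituting f(x) = -3*x^2 - 2*x + 35/4, the right-hand side is ∫_0^5/2 (-3*x^2 - 2*x + 35/4) v dx.
Compatibility check (pure Neumann): taking v ≡ 1 ∈ V gives 0 = ∫_0^5/2 f dx + (0) − (0), i.e. ∫_0^5/2 f dx must equal u'(0) − u'(5/2) = 0. Indeed ∫_0^5/2 (-3*x^2 - 2*x + 35/4) dx = 0, so the data are compatible. The solution is then unique only up to an additive constant (fix it e.g. by requiring ∫_0^5/2 u dx = 0).


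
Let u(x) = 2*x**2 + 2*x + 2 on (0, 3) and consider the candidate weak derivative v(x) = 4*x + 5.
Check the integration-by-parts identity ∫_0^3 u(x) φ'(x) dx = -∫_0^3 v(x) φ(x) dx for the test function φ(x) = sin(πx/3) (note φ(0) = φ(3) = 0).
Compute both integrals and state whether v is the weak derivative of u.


LHS = -48/π, RHS = -66/π. No, v is not the weak derivative of u.

u(x) = 2*x**2 + 2*x + 2, classical derivative u'(x) = 4*x + 2.
φ(x) = sin(πx/3), so φ'(x) = π*cos(π*x/3)/3.
Note φ(0) = φ(3) = 0, so the boundary term u·φ vanishes.
LHS = ∫_0^3 u(x) φ'(x) dx = ∫_0^3 (2*π*x^2*cos(π*x/3)/3 + 2*π*x*cos(π*x/3)/3 + 2*π*cos(π*x/3)/3) dx. Term by term:
  ∫_0^3 2*π*cos(π*x/3)/3 dx = 0;  ∫_0^3 2*π*x*cos(π*x/3)/3 dx = -12/π;  ∫_0^3 2*π*x^2*cos(π*x/3)/3 dx = -36/π.
Sum: 0 − 12/π − 36/π = -48/π.
So LHS = -48/π.
∫_0^3 v(x) φ(x) dx = ∫_0^3 (4*x*sin(π*x/3) + 5*sin(π*x/3)) dx. Term by term:
  ∫_0^3 5*sin(π*x/3) dx = 30/π;  ∫_0^3 4*x*sin(π*x/3) dx = 36/π.
Sum: 30/π + 36/π = 66/π.
So RHS = -∫_0^3 v(x) φ(x) dx = -66/π.
LHS − RHS = 18/π ≠ 0, so the identity fails.
(For a valid weak derivative the identity must hold for EVERY test function, in particular this one. The failure shows v is NOT the weak derivative of u.)
Correct weak derivative would be u'(x) = 4*x + 2.


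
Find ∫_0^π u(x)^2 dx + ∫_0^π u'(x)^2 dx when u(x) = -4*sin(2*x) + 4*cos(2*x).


||u||_{H^1(0,π)}^2 = 80*π

u'(x) = -8*sin(2*x) - 8*cos(2*x).
Expand u² and (u')² and integrate term by term on (0, π), using: for integers n ≥ 1, ∫_0^π sin²(nx) dx = ∫_0^π cos²(nx) dx = π/2; for n ≠ n', ∫_0^π sin(nx)sin(n'x) dx = ∫_0^π cos(nx)cos(n'x) dx = 0; and by product-to-sum, ∫_0^π sin(nx)cos(n'x) dx = ½∫_0^π [sin((n+n')x) + sin((n−n')x)] dx, which is 0 when n+n' is even and 2n/(n²−n'²) when n+n' is odd (it need not vanish on (0, π)).
  u² squared terms: (-4)²·∫sin(2x)² dx = 16·π/2 = 8*π;  (4)²·∫cos(2x)² dx = 16·π/2 = 8*π.
  u² cross terms: 2·(-4)·(4)·∫sin(2x)·cos(2x) dx = -32·(0) = 0.
  So ∫_0^π u² dx = 8*π + 8*π + 0 = 16*π.
  (u')² squared terms: (-8)²·∫cos(2x)² dx = 64·π/2 = 32*π;  (-8)²·∫sin(2x)² dx = 64·π/2 = 32*π.
  (u')² cross terms: 2·(-8)·(-8)·∫cos(2x)·sin(2x) dx = 128·(0) = 0.
  So ∫_0^π (u')² dx = 32*π + 32*π + 0 = 64*π.
||u||_{H^1}^2 = (16*π) + (64*π) = 80*π.


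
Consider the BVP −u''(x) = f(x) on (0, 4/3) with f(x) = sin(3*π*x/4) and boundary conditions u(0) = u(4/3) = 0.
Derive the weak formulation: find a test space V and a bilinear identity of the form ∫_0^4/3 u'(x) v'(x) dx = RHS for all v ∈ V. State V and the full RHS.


V = H^1_0(0, 4/3) (so v(0) = v(4/3) = 0); weak form: ∫_0^4/3 u'v' dx = ∫_0^4/3 (sin(3*π*x/4)) v dx for all v ∈ V.

Multiply both sides by a test function v and integrate from 0 to 4/3:
  ∫_0^4/3 −u''(x) v(x) dx = ∫_0^4/3 f(x) v(x) dx.
Integrate the LHS by parts once:
  ∫_0^4/3 −u'' v dx = −[u'(x) v(x)]_0^4/3 + ∫_0^4/3 u'(x) v'(x) dx.
Thus ∫_0^4/3 u'(x) v'(x) dx = ∫_0^4/3 f(x) v(x) dx + [u'(x) v(x)]_0^4/3.
Choose V so that boundary terms are either known or forced to vanish.
u is Dirichlet: u(0) = u(4/3) = 0. Let V = H^1_0(0, 4/3); then v(0) = v(4/3) = 0, and [u' v]_0^4/3 = 0.
Weak formulation: find u (satisfying any essential BC) such that ∫_0^4/3 u'(x) v'(x) dx = ∫_0^4/3 f v dx for all v ∈ V.
Substituting f(x) = sin(3*π*x/4), the right-hand side is ∫_0^4/3 (sin(3*π*x/4)) v dx.


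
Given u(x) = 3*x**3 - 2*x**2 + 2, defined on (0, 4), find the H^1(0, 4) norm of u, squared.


||u||_{H^1}^2 = 559184/21

The H^1 norm (squared) on an interval (0, L) is
  ||u||_{H^1}^2 = ∫_0^L u(x)^2 dx + ∫_0^L u'(x)^2 dx.
Compute u'(x) = 9*x**2 - 4*x.
Then u(x)^2 = 9*x**6 - 12*x**5 + 4*x**4 + 12*x**3 - 8*x**2 + 4 and u'(x)^2 = 81*x**4 - 72*x**3 + 16*x**2.
Integrate each monomial from 0 to 4 using ∫_0^4 c·x^n dx = c·4^(n+1)/(n+1):
  ∫_0^4 u(x)^2 dx = ∫_0^4 (9*x^6 - 12*x^5 + 4*x^4 + 12*x^3 - 8*x^2 + 4) dx. Term by term:
    ∫_0^4 9*x^6 dx = 147456/7;  ∫_0^4 -12*x^5 dx = -8192;  ∫_0^4 4*x^4 dx = 4096/5;
    ∫_0^4 12*x^3 dx = 768;  ∫_0^4 -8*x^2 dx = -512/3;  ∫_0^4 4 dx = 16.
  Sum: 147456/7 − 8192 + 4096/5 + 768 − 512/3 + 16 = 1502096/105.
  ∫_0^4 u'(x)^2 dx = ∫_0^4 (81*x^4 - 72*x^3 + 16*x^2) dx. Term by term:
    ∫_0^4 81*x^4 dx = 82944/5;  ∫_0^4 -72*x^3 dx = -4608;  ∫_0^4 16*x^2 dx = 1024/3.
  Sum: 82944/5 − 4608 + 1024/3 = 184832/15.
Adding: ||u||_{H^1}^2 = 1502096/105 + 184832/15 = 559184/21.
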